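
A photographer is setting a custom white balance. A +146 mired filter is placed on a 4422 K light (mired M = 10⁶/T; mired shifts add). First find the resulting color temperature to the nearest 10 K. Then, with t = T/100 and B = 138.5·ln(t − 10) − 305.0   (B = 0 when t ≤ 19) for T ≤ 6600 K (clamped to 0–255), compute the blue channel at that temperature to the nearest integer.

M_in = 10⁶/4422 = 226.14; M_out = 226.14 + (+146) = 372.14.
T_out = 10⁶/372.14 = 2687.1 K → 2690 K; t = 26.9.
B = 138.5·ln(26.9 − 10) − 305.0 = 138.5·ln 16.9 − 305.0 = 138.5·2.8273 − 305.0 = 86.583.
Rounded: 87.

87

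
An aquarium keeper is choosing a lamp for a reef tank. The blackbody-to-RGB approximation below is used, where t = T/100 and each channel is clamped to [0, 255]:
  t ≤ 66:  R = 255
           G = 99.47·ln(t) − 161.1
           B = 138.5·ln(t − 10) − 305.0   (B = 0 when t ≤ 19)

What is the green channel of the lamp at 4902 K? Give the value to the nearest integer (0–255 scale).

t = 4902/100 = 49.02; the t ≤ 66 branch applies.
G = 99.47·ln 49.02 − 161.1 = 99.47·3.8922 − 161.1 = 226.060.
Rounded: 226.

226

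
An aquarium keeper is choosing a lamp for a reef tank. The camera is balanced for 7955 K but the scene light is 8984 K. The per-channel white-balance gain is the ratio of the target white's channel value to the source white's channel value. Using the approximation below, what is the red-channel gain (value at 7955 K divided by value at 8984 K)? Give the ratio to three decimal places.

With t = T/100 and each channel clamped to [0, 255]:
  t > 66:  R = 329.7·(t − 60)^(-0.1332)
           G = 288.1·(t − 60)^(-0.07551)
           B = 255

1.058

At 8984 K (t = 89.84):
  R = 329.7·(89.84 − 60)^(-0.1332) = 329.7·29.84^(-0.1332) = 329.7·0.63615 = 209.737.
At 7955 K (t = 79.55):
  R = 329.7·(79.55 − 60)^(-0.1332) = 329.7·19.55^(-0.1332) = 329.7·0.67301 = 221.890.
Gain = 221.890 / 209.737 = 1.0579 → 1.058.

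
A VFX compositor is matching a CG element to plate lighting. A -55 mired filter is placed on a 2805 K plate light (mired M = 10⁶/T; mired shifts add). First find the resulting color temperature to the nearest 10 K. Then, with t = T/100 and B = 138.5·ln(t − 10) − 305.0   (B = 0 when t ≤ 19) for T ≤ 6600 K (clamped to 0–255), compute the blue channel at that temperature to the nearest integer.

130

M_in = 10⁶/2805 = 356.51; M_out = 356.51 + (-55) = 301.51.
T_out = 10⁶/301.51 = 3316.7 K → 3320 K; t = 33.2.
B = 138.5·ln(33.2 − 10) − 305.0 = 138.5·ln 23.2 − 305.0 = 138.5·3.1442 − 305.0 = 130.465.
Rounded: 130.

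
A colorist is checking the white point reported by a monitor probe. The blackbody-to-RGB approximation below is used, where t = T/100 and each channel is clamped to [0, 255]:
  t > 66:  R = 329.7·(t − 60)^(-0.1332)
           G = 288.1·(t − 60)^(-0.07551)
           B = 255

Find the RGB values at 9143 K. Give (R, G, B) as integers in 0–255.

(208, 222, 255)

t = 9143/100 = 91.43; the t > 66 branch applies.
R = 329.7·(91.43 − 60)^(-0.1332) = 329.7·31.43^(-0.1332) = 329.7·0.63176 = 208.292.
G = 288.1·(91.43 − 60)^(-0.07551) = 288.1·31.43^(-0.07551) = 288.1·0.77079 = 222.064.
B = 255 by definition for t > 66.
Rounded: (208, 222, 255).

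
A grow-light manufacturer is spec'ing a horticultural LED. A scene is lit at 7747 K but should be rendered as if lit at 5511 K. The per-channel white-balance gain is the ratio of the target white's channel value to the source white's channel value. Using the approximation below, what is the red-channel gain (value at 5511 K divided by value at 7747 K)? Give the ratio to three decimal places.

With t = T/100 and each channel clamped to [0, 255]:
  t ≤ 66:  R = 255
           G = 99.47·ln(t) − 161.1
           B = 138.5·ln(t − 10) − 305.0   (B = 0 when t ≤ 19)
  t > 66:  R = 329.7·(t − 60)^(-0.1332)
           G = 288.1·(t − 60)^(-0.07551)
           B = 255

At 7747 K (t = 77.47):
  R = 329.7·(77.47 − 60)^(-0.1332) = 329.7·17.47^(-0.1332) = 329.7·0.68317 = 225.240.
At 5511 K (t = 55.11):
  R = 255 by definition for t ≤ 66.
Gain = 255.000 / 225.240 = 1.1321 → 1.132.

1.132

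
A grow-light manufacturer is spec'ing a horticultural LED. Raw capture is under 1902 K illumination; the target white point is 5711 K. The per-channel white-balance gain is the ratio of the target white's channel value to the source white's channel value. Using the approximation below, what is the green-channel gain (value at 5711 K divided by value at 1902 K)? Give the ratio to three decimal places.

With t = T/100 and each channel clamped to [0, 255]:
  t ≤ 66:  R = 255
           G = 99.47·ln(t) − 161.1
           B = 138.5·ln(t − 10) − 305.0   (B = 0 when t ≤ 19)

At 1902 K (t = 19.02):
  G = 99.47·ln 19.02 − 161.1 = 99.47·2.9455 − 161.1 = 131.888.
At 5711 K (t = 57.11):
  G = 99.47·ln 57.11 − 161.1 = 99.47·4.0450 − 161.1 = 241.254.
Gain = 241.254 / 131.888 = 1.8292 → 1.829.

1.829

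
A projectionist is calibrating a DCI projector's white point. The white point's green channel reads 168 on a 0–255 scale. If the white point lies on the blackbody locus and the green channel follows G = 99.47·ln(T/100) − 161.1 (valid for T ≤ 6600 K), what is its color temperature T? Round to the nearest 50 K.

ln t = (168 + 161.1) / 99.47 = 3.3085.
t = e^3.3085 = 27.345.
T = 100·t = 2735 K → 2750 K to the nearest 50 K.

2750 K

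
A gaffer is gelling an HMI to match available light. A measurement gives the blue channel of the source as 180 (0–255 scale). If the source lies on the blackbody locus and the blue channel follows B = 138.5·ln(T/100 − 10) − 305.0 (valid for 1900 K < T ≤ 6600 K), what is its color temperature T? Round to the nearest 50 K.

4300 K

ln(t − 10) = (180 + 305.0) / 138.5 = 3.5018.
t − 10 = e^3.5018 = 33.175, so t = 43.175.
T = 100·t = 4318 K → 4300 K to the nearest 50 K.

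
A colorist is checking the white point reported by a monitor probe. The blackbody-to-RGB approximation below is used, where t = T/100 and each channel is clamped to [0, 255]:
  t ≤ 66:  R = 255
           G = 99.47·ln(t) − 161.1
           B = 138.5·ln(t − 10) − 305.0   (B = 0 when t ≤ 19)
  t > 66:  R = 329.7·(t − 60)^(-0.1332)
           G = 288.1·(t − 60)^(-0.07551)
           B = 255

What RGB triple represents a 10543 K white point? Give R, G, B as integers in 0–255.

R=198, G=216, B=255

t = 10543/100 = 105.43; the t > 66 branch applies.
R = 329.7·(105.43 − 60)^(-0.1332) = 329.7·45.43^(-0.1332) = 329.7·0.60151 = 198.317.
G = 288.1·(105.43 − 60)^(-0.07551) = 288.1·45.43^(-0.07551) = 288.1·0.74964 = 215.972.
B = 255 by definition for t > 66.
Rounded: (198, 216, 255).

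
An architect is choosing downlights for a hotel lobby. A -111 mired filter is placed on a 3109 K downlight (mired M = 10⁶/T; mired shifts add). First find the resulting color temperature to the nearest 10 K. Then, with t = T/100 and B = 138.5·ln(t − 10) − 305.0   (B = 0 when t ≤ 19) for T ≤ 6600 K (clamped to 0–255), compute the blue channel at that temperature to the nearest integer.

M_in = 10⁶/3109 = 321.65; M_out = 321.65 + (-111) = 210.65.
T_out = 10⁶/210.65 = 4747.3 K → 4750 K; t = 47.5.
B = 138.5·ln(47.5 − 10) − 305.0 = 138.5·ln 37.5 − 305.0 = 138.5·3.6243 − 305.0 = 196.971.
Rounded: 197.

197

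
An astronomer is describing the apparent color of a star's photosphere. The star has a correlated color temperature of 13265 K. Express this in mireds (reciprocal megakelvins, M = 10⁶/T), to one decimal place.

M = 10⁶ / 13265 = 75.386 → 75.4 mireds.

75.4 mireds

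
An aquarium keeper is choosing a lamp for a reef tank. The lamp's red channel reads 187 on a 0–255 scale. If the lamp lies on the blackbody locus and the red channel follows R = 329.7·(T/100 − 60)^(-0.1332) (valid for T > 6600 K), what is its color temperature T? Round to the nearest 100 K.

(t − 60)^(-0.1332) = 187/329.7 = 0.56718.
t − 60 = 0.56718^(1/-0.1332) = 0.56718^(-7.508) = 70.620, so t = 130.620.
T = 100·t = 13062 K → 13100 K to the nearest 100 K.

13100 K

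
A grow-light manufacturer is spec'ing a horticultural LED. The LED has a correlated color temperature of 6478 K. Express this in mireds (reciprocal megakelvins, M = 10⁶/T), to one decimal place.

154.4 mireds

M = 10⁶ / 6478 = 154.369 → 154.4 mireds.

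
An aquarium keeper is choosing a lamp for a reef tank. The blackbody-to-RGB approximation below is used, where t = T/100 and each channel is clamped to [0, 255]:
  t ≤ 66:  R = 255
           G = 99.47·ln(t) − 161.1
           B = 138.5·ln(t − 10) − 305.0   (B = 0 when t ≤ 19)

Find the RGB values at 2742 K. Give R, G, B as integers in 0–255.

t = 2742/100 = 27.42; the t ≤ 66 branch applies.
R = 255 by definition for t ≤ 66.
G = 99.47·ln 27.42 − 161.1 = 99.47·3.3113 − 161.1 = 168.272.
B = 138.5·ln(27.42 − 10) − 305.0 = 138.5·ln 17.42 − 305.0 = 138.5·2.8576 − 305.0 = 90.780.
Rounded: (255, 168, 91).

R=255, G=168, B=91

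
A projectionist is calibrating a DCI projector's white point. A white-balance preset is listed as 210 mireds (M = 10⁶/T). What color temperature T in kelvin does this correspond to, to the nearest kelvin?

T = 10⁶ / 210 = 4761.90 K → 4762 K.

4762 K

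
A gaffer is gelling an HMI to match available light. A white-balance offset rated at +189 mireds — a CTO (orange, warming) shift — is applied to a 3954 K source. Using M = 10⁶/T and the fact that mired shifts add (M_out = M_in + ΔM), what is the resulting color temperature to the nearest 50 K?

M_in = 10⁶/3954 = 252.91 mireds.
M_out = 252.91 + (+189) = 441.91 mireds.
T_out = 10⁶/441.91 = 2262.9 K → 2250 K.

2250 K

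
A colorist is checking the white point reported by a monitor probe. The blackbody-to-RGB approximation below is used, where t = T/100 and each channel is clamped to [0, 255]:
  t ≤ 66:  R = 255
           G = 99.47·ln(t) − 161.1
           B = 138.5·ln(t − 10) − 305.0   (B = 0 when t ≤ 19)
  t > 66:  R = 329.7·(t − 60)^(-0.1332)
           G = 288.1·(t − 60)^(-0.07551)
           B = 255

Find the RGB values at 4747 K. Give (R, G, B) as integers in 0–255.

(255, 223, 197)

t = 4747/100 = 47.47; the t ≤ 66 branch applies.
R = 255 by definition for t ≤ 66.
G = 99.47·ln 47.47 − 161.1 = 99.47·3.8601 − 161.1 = 222.864.
B = 138.5·ln(47.47 − 10) − 305.0 = 138.5·ln 37.47 − 305.0 = 138.5·3.6235 − 305.0 = 196.860.
Rounded: (255, 223, 197).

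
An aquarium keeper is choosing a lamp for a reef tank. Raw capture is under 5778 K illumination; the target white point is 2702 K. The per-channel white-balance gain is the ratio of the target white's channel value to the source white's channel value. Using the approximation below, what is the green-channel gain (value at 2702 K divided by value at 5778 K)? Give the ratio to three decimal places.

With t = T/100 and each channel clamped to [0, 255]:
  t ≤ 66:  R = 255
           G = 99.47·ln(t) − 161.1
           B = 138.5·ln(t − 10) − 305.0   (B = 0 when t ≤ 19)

At 5778 K (t = 57.78):
  G = 99.47·ln 57.78 − 161.1 = 99.47·4.0566 − 161.1 = 242.414.
At 2702 K (t = 27.02):
  G = 99.47·ln 27.02 − 161.1 = 99.47·3.2966 − 161.1 = 166.811.
Gain = 166.811 / 242.414 = 0.6881 → 0.688.

0.688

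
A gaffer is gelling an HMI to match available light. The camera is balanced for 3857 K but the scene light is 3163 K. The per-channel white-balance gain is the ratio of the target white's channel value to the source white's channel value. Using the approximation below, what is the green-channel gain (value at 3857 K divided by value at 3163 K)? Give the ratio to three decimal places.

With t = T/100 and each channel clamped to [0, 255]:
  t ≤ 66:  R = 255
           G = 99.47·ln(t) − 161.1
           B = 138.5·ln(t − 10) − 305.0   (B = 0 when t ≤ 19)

1.108

At 3163 K (t = 31.63):
  G = 99.47·ln 31.63 − 161.1 = 99.47·3.4541 − 161.1 = 182.480.
At 3857 K (t = 38.57):
  G = 99.47·ln 38.57 − 161.1 = 99.47·3.6525 − 161.1 = 202.212.
Gain = 202.212 / 182.480 = 1.1081 → 1.108.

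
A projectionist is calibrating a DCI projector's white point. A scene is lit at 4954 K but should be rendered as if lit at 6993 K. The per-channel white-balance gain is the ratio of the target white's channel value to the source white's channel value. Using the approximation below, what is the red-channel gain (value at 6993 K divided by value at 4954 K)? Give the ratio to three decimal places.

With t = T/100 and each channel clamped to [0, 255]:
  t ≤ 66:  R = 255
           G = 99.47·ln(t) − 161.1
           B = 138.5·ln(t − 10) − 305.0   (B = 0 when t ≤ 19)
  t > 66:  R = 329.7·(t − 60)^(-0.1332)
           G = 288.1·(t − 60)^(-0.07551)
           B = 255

0.952

At 4954 K (t = 49.54):
  R = 255 by definition for t ≤ 66.
At 6993 K (t = 69.93):
  R = 329.7·(69.93 − 60)^(-0.1332) = 329.7·9.93^(-0.1332) = 329.7·0.73656 = 242.843.
Gain = 242.843 / 255.000 = 0.9523 → 0.952.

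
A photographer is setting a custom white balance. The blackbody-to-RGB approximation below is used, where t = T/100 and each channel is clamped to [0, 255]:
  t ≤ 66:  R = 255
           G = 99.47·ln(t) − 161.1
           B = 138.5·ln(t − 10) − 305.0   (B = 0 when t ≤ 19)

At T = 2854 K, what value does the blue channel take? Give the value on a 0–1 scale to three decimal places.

t = 2854/100 = 28.54; the t ≤ 66 branch applies.
B = 138.5·ln(28.54 − 10) − 305.0 = 138.5·ln 18.54 − 305.0 = 138.5·2.9199 − 305.0 = 99.410.
On a 0–1 scale: 99.410/255 = 0.3898 → 0.390.

0.390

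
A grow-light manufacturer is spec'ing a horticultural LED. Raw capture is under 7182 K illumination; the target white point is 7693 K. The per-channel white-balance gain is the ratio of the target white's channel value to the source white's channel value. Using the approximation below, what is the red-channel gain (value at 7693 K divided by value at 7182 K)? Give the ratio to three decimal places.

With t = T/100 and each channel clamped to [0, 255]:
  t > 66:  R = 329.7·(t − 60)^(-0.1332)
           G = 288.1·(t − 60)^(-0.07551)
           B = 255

At 7182 K (t = 71.82):
  R = 329.7·(71.82 − 60)^(-0.1332) = 329.7·11.82^(-0.1332) = 329.7·0.71966 = 237.272.
At 7693 K (t = 76.93):
  R = 329.7·(76.93 − 60)^(-0.1332) = 329.7·16.93^(-0.1332) = 329.7·0.68603 = 226.184.
Gain = 226.184 / 237.272 = 0.9533 → 0.953.

0.953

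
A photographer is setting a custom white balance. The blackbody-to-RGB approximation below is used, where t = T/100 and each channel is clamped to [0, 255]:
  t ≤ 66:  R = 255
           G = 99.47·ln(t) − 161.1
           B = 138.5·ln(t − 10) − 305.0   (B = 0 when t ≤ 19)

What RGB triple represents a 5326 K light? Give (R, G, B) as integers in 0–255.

(255, 234, 217)

t = 5326/100 = 53.26; the t ≤ 66 branch applies.
R = 255 by definition for t ≤ 66.
G = 99.47·ln 53.26 − 161.1 = 99.47·3.9752 − 161.1 = 234.312.
B = 138.5·ln(53.26 − 10) − 305.0 = 138.5·ln 43.26 − 305.0 = 138.5·3.7672 − 305.0 = 216.761.
Rounded: (255, 234, 217).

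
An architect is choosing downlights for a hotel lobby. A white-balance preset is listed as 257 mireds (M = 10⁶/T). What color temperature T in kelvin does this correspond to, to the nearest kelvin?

T = 10⁶ / 257 = 3891.05 K → 3891 K.

3891 K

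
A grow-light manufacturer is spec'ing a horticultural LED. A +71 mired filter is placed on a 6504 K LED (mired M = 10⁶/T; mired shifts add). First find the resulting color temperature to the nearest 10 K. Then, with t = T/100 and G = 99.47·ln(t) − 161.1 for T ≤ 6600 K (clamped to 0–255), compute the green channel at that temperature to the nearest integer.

M_in = 10⁶/6504 = 153.75; M_out = 153.75 + (+71) = 224.75.
T_out = 10⁶/224.75 = 4449.4 K → 4450 K; t = 44.5.
G = 99.47·ln 44.5 − 161.1 = 99.47·3.7955 − 161.1 = 216.437.
Rounded: 216.

216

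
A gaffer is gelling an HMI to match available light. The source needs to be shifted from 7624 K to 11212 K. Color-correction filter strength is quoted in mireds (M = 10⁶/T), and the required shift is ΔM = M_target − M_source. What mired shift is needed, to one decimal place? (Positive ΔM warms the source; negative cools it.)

-42.0 mireds

M_source = 10⁶/7624 = 131.165; M_target = 10⁶/11212 = 89.190.
ΔM = 89.190 − 131.165 = -41.975 → -42.0 mireds, a cooling shift.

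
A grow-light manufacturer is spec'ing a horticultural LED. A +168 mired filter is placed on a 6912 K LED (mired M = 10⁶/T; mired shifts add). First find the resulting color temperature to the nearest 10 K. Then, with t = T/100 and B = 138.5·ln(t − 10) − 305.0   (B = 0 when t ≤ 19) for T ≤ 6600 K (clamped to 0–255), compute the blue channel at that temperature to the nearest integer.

123

M_in = 10⁶/6912 = 144.68; M_out = 144.68 + (+168) = 312.68.
T_out = 10⁶/312.68 = 3198.2 K → 3200 K; t = 32.
B = 138.5·ln(32 − 10) − 305.0 = 138.5·ln 22 − 305.0 = 138.5·3.0910 − 305.0 = 123.109.
Rounded: 123.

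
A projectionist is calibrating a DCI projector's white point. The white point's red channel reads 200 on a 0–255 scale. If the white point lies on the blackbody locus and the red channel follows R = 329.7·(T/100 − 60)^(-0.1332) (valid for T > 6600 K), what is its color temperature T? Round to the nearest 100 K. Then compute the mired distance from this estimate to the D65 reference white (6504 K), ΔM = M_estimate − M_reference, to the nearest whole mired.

(t − 60)^(-0.1332) = 200/329.7 = 0.60661.
t − 60 = 0.60661^(1/-0.1332) = 0.60661^(-7.508) = 42.638, so t = 102.638.
T = 100·t = 10264 K → 10300 K to the nearest 100 K.
M_estimate = 10⁶/10300 = 97.09; M_reference = 10⁶/6504 = 153.75.
ΔM = 97.09 − 153.75 = -56.66 → -57 mireds.

-57 mireds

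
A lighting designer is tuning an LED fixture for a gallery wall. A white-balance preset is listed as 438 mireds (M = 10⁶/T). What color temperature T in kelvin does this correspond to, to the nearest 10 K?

2280 K

T = 10⁶ / 438 = 2283.11 K → 2280 K.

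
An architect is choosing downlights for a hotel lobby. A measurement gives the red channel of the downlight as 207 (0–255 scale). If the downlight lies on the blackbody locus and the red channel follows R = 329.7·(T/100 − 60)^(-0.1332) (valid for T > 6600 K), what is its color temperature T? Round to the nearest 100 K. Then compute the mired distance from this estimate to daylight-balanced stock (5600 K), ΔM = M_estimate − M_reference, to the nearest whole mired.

(t − 60)^(-0.1332) = 207/329.7 = 0.62784.
t − 60 = 0.62784^(1/-0.1332) = 0.62784^(-7.508) = 32.933, so t = 92.933.
T = 100·t = 9293 K → 9300 K to the nearest 100 K.
M_estimate = 10⁶/9300 = 107.53; M_reference = 10⁶/5600 = 178.57.
ΔM = 107.53 − 178.57 = -71.04 → -71 mireds.

-71 mireds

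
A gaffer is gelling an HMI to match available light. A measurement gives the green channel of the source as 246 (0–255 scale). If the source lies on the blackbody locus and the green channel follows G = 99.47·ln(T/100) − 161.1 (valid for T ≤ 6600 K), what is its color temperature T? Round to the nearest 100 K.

ln t = (246 + 161.1) / 99.47 = 4.0927.
t = e^4.0927 = 59.901.
T = 100·t = 5990 K → 6000 K to the nearest 100 K.

6000 K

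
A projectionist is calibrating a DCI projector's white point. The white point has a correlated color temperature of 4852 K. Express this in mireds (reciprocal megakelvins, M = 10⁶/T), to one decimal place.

M = 10⁶ / 4852 = 206.101 → 206.1 mireds.

206.1 mireds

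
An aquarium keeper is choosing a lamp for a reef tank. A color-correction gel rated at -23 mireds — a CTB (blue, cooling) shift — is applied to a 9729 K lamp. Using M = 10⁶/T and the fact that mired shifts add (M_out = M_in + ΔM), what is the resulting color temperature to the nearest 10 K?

M_in = 10⁶/9729 = 102.79 mireds.
M_out = 102.79 + (-23) = 79.79 mireds.
T_out = 10⁶/79.79 = 12533.6 K → 12530 K.

12530 K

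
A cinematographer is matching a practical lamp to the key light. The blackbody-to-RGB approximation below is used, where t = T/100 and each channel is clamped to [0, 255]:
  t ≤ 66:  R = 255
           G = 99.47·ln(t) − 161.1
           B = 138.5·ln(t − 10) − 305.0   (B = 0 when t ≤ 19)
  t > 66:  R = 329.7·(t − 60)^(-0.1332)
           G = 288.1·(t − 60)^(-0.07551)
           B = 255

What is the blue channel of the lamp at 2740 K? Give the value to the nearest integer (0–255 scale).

91

t = 2740/100 = 27.4; the t ≤ 66 branch applies.
B = 138.5·ln(27.4 − 10) − 305.0 = 138.5·ln 17.4 − 305.0 = 138.5·2.8565 − 305.0 = 90.621.
Rounded: 91.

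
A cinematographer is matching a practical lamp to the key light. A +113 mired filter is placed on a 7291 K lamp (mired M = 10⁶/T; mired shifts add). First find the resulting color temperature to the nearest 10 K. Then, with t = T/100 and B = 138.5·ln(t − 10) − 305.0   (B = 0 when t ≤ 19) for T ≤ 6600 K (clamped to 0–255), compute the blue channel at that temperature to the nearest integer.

M_in = 10⁶/7291 = 137.16; M_out = 137.16 + (+113) = 250.16.
T_out = 10⁶/250.16 = 3997.5 K → 4000 K; t = 40.
B = 138.5·ln(40 − 10) − 305.0 = 138.5·ln 30 − 305.0 = 138.5·3.4012 − 305.0 = 166.066.
Rounded: 166.

166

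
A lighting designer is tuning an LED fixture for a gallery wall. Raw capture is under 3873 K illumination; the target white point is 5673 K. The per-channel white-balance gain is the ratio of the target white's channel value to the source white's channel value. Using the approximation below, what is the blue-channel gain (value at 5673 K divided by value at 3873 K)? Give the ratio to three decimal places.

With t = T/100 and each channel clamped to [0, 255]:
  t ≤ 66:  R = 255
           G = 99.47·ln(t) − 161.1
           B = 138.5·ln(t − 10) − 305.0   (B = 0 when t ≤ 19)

1.421

At 3873 K (t = 38.73):
  B = 138.5·ln(38.73 − 10) − 305.0 = 138.5·ln 28.73 − 305.0 = 138.5·3.3579 − 305.0 = 160.075.
At 5673 K (t = 56.73):
  B = 138.5·ln(56.73 − 10) − 305.0 = 138.5·ln 46.73 − 305.0 = 138.5·3.8444 − 305.0 = 227.448.
Gain = 227.448 / 160.075 = 1.4209 → 1.421.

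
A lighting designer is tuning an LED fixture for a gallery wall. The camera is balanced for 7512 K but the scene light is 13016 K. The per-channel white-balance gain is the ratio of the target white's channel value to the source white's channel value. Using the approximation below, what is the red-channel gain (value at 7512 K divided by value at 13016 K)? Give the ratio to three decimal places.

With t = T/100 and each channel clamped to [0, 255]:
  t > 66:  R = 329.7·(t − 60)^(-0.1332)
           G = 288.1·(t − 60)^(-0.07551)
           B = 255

At 13016 K (t = 130.16):
  R = 329.7·(130.16 − 60)^(-0.1332) = 329.7·70.16^(-0.1332) = 329.7·0.56768 = 187.163.
At 7512 K (t = 75.12):
  R = 329.7·(75.12 − 60)^(-0.1332) = 329.7·15.12^(-0.1332) = 329.7·0.69644 = 229.616.
Gain = 229.616 / 187.163 = 1.2268 → 1.227.

1.227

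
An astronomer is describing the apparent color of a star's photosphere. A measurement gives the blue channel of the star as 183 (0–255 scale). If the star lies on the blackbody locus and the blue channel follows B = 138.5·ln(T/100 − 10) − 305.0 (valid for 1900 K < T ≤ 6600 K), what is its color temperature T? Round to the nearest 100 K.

4400 K

ln(t − 10) = (183 + 305.0) / 138.5 = 3.5235.
t − 10 = e^3.5235 = 33.902, so t = 43.902.
T = 100·t = 4390 K → 4400 K to the nearest 100 K.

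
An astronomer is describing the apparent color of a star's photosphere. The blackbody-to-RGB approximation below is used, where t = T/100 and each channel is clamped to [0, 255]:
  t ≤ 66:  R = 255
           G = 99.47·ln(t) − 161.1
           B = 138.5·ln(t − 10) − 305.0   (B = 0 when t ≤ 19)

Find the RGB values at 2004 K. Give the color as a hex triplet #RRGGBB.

t = 2004/100 = 20.04; the t ≤ 66 branch applies.
R = 255 by definition for t ≤ 66.
G = 99.47·ln 20.04 − 161.1 = 99.47·2.9977 − 161.1 = 137.084.
B = 138.5·ln(20.04 − 10) − 305.0 = 138.5·ln 10.04 − 305.0 = 138.5·2.3066 − 305.0 = 14.461.
Rounded: (255, 137, 14).
In hex: #FF890E.

#FF890E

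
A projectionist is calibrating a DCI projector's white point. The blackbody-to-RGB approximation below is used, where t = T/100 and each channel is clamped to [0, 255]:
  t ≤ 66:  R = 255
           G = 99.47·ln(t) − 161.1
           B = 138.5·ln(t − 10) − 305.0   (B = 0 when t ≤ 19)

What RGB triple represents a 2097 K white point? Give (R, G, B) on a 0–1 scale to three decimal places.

t = 2097/100 = 20.97; the t ≤ 66 branch applies.
R = 255 by definition for t ≤ 66.
G = 99.47·ln 20.97 − 161.1 = 99.47·3.0431 − 161.1 = 141.596.
B = 138.5·ln(20.97 − 10) − 305.0 = 138.5·ln 10.97 − 305.0 = 138.5·2.3952 − 305.0 = 26.730.
Dividing each by 255: (1.0000, 0.5553, 0.1048) → (1.000, 0.555, 0.105).

(1.000, 0.555, 0.105)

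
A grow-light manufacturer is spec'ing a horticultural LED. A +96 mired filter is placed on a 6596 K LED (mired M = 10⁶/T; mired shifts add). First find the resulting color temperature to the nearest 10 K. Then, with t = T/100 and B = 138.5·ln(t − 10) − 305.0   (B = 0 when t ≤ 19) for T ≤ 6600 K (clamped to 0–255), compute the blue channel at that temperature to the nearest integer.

M_in = 10⁶/6596 = 151.61; M_out = 151.61 + (+96) = 247.61.
T_out = 10⁶/247.61 = 4038.7 K → 4040 K; t = 40.4.
B = 138.5·ln(40.4 − 10) − 305.0 = 138.5·ln 30.4 − 305.0 = 138.5·3.4144 − 305.0 = 167.900.
Rounded: 168.

168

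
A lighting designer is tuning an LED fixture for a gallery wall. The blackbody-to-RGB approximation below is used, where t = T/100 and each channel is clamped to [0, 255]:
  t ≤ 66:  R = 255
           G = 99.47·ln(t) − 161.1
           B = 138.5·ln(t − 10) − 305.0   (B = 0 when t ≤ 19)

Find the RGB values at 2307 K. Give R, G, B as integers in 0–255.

R=255, G=151, B=51

t = 2307/100 = 23.07; the t ≤ 66 branch applies.
R = 255 by definition for t ≤ 66.
G = 99.47·ln 23.07 − 161.1 = 99.47·3.1385 − 161.1 = 151.090.
B = 138.5·ln(23.07 − 10) − 305.0 = 138.5·ln 13.07 − 305.0 = 138.5·2.5703 − 305.0 = 50.989.
Rounded: (255, 151, 51).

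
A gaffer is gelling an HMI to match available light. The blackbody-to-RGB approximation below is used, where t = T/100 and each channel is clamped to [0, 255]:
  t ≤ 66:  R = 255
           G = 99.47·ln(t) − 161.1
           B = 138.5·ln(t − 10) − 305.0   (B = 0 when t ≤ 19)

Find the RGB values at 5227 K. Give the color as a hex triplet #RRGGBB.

t = 5227/100 = 52.27; the t ≤ 66 branch applies.
R = 255 by definition for t ≤ 66.
G = 99.47·ln 52.27 − 161.1 = 99.47·3.9564 − 161.1 = 232.445.
B = 138.5·ln(52.27 − 10) − 305.0 = 138.5·ln 42.27 − 305.0 = 138.5·3.7441 − 305.0 = 213.555.
Rounded: (255, 232, 214).
In hex: #FFE8D6.

#FFE8D6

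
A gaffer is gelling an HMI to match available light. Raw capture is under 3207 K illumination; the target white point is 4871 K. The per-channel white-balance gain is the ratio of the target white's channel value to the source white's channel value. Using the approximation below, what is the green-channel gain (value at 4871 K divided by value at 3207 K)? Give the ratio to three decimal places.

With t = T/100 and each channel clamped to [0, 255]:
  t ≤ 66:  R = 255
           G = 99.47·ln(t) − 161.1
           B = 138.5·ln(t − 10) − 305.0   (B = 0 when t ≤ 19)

At 3207 K (t = 32.07):
  G = 99.47·ln 32.07 − 161.1 = 99.47·3.4679 − 161.1 = 183.854.
At 4871 K (t = 48.71):
  G = 99.47·ln 48.71 − 161.1 = 99.47·3.8859 − 161.1 = 225.429.
Gain = 225.429 / 183.854 = 1.2261 → 1.226.

1.226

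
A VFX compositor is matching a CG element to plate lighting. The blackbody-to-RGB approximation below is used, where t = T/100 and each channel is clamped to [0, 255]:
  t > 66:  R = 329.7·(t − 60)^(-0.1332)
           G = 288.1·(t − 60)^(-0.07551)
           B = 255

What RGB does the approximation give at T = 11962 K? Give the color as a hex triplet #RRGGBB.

t = 11962/100 = 119.62; the t > 66 branch applies.
R = 329.7·(119.62 − 60)^(-0.1332) = 329.7·59.62^(-0.1332) = 329.7·0.58012 = 191.266.
G = 288.1·(119.62 − 60)^(-0.07551) = 288.1·59.62^(-0.07551) = 288.1·0.73441 = 211.584.
B = 255 by definition for t > 66.
Rounded: (191, 212, 255).
In hex: #BFD4FF.

#BFD4FF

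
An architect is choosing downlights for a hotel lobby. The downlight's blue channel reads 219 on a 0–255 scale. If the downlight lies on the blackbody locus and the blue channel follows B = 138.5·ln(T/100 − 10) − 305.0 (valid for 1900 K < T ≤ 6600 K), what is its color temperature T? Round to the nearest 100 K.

ln(t − 10) = (219 + 305.0) / 138.5 = 3.7834.
t − 10 = e^3.7834 = 43.965, so t = 53.965.
T = 100·t = 5396 K → 5400 K to the nearest 100 K.

5400 K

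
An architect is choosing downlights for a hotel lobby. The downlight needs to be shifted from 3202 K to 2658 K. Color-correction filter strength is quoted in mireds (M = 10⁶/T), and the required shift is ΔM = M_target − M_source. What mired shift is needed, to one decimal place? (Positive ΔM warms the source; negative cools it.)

M_source = 10⁶/3202 = 312.305; M_target = 10⁶/2658 = 376.223.
ΔM = 376.223 − 312.305 = 63.918 → +63.9 mireds, a warming shift.

+63.9 mireds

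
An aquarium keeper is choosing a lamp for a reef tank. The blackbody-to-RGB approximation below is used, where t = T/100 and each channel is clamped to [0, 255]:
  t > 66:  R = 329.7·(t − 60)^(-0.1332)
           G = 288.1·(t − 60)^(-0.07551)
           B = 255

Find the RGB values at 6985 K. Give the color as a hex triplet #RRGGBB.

#F3F2FF

t = 6985/100 = 69.85; the t > 66 branch applies.
R = 329.7·(69.85 − 60)^(-0.1332) = 329.7·9.85^(-0.1332) = 329.7·0.73735 = 243.105.
G = 288.1·(69.85 − 60)^(-0.07551) = 288.1·9.85^(-0.07551) = 288.1·0.84137 = 242.398.
B = 255 by definition for t > 66.
Rounded: (243, 242, 255).
In hex: #F3F2FF.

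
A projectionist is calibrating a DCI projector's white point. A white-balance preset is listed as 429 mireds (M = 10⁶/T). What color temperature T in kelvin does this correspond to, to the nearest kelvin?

T = 10⁶ / 429 = 2331.00 K → 2331 K.

2331 K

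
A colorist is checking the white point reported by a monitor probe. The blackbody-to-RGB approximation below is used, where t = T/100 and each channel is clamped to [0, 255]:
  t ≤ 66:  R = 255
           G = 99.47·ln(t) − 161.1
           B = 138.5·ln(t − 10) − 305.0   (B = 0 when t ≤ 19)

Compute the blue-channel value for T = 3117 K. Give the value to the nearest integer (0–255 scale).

t = 3117/100 = 31.17; the t ≤ 66 branch applies.
B = 138.5·ln(31.17 − 10) − 305.0 = 138.5·ln 21.17 − 305.0 = 138.5·3.0526 − 305.0 = 117.783.
Rounded: 118.

118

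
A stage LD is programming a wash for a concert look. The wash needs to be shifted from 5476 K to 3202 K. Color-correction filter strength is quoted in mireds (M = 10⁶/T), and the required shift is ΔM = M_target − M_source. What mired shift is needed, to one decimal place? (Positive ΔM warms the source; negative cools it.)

+129.7 mireds

M_source = 10⁶/5476 = 182.615; M_target = 10⁶/3202 = 312.305.
ΔM = 312.305 − 182.615 = 129.690 → +129.7 mireds, a warming shift.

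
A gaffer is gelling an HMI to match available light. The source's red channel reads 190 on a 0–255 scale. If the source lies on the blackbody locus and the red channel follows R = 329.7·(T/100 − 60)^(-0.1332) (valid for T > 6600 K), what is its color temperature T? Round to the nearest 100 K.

12300 K

(t − 60)^(-0.1332) = 190/329.7 = 0.57628.
t − 60 = 0.57628^(1/-0.1332) = 0.57628^(-7.508) = 62.667, so t = 122.667.
T = 100·t = 12267 K → 12300 K to the nearest 100 K.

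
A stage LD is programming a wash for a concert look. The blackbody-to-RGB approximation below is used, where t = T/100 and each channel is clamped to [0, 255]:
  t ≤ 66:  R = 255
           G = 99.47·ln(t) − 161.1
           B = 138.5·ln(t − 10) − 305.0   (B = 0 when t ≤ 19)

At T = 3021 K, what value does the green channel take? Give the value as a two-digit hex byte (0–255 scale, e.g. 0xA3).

0xB2

t = 3021/100 = 30.21; the t ≤ 66 branch applies.
G = 99.47·ln 30.21 − 161.1 = 99.47·3.4082 − 161.1 = 177.911.
Rounded: 178; in hex, 0xB2.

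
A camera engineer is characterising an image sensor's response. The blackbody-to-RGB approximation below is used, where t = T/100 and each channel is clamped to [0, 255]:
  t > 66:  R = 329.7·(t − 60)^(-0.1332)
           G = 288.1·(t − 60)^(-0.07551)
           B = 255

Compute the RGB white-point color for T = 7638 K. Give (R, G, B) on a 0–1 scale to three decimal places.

t = 7638/100 = 76.38; the t > 66 branch applies.
R = 329.7·(76.38 − 60)^(-0.1332) = 329.7·16.38^(-0.1332) = 329.7·0.68905 = 227.181.
G = 288.1·(76.38 − 60)^(-0.07551) = 288.1·16.38^(-0.07551) = 288.1·0.80967 = 233.265.
B = 255 by definition for t > 66.
Dividing each by 255: (0.8909, 0.9148, 1.0000) → (0.891, 0.915, 1.000).

(0.891, 0.915, 1.000)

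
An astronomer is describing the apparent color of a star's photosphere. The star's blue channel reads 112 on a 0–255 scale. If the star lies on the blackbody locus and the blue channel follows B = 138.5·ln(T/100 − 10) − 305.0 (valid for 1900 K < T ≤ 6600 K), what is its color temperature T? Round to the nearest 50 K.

3050 K

ln(t − 10) = (112 + 305.0) / 138.5 = 3.0108.
t − 10 = e^3.0108 = 20.304, so t = 30.304.
T = 100·t = 3030 K → 3050 K to the nearest 50 K.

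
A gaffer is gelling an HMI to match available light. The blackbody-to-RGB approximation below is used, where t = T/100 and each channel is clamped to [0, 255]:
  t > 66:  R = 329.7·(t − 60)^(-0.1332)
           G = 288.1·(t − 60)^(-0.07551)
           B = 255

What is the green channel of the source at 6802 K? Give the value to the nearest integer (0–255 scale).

246

t = 6802/100 = 68.02; the t > 66 branch applies.
G = 288.1·(68.02 − 60)^(-0.07551) = 288.1·8.02^(-0.07551) = 288.1·0.85453 = 246.189.
Rounded: 246.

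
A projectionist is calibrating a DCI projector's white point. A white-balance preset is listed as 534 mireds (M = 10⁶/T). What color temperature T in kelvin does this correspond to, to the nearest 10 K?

T = 10⁶ / 534 = 1872.66 K → 1870 K.

1870 K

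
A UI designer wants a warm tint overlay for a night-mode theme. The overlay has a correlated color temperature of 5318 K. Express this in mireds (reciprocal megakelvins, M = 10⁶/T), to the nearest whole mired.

188 mireds

M = 10⁶ / 5318 = 188.041 → 188 mireds.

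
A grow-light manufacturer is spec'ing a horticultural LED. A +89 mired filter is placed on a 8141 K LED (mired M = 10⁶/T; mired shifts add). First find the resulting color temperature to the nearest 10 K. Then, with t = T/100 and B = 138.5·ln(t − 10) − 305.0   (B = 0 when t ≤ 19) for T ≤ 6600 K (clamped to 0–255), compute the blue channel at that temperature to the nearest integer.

196

M_in = 10⁶/8141 = 122.84; M_out = 122.84 + (+89) = 211.84.
T_out = 10⁶/211.84 = 4720.7 K → 4720 K; t = 47.2.
B = 138.5·ln(47.2 − 10) − 305.0 = 138.5·ln 37.2 − 305.0 = 138.5·3.6163 − 305.0 = 195.859.
Rounded: 196.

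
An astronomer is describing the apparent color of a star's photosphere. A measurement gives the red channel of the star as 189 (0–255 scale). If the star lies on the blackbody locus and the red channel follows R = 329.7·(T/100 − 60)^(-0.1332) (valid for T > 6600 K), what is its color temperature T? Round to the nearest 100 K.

12500 K

(t − 60)^(-0.1332) = 189/329.7 = 0.57325.
t − 60 = 0.57325^(1/-0.1332) = 0.57325^(-7.508) = 65.199, so t = 125.199.
T = 100·t = 12520 K → 12500 K to the nearest 100 K.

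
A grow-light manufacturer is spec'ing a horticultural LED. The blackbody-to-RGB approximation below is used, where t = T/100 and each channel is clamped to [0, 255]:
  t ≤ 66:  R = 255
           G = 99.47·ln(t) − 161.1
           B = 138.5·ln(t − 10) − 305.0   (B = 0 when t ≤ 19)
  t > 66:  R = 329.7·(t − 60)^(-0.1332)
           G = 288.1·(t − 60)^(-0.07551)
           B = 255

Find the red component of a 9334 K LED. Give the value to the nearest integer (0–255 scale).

207

t = 9334/100 = 93.34; the t > 66 branch applies.
R = 329.7·(93.34 − 60)^(-0.1332) = 329.7·33.34^(-0.1332) = 329.7·0.62682 = 206.662.
Rounded: 207.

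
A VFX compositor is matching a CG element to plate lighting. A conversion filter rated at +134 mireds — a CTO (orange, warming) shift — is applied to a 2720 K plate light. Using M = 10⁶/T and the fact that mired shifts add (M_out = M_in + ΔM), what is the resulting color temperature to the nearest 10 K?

1990 K

M_in = 10⁶/2720 = 367.65 mireds.
M_out = 367.65 + (+134) = 501.65 mireds.
T_out = 10⁶/501.65 = 1993.4 K → 1990 K.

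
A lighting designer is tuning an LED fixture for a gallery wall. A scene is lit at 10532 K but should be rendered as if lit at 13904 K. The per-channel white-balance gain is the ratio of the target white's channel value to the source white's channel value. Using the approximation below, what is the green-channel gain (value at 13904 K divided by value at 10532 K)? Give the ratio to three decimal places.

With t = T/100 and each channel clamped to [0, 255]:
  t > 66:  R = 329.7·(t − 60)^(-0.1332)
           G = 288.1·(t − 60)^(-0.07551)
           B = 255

At 10532 K (t = 105.32):
  G = 288.1·(105.32 − 60)^(-0.07551) = 288.1·45.32^(-0.07551) = 288.1·0.74978 = 216.011.
At 13904 K (t = 139.04):
  G = 288.1·(139.04 − 60)^(-0.07551) = 288.1·79.04^(-0.07551) = 288.1·0.71894 = 207.127.
Gain = 207.127 / 216.011 = 0.9589 → 0.959.

0.959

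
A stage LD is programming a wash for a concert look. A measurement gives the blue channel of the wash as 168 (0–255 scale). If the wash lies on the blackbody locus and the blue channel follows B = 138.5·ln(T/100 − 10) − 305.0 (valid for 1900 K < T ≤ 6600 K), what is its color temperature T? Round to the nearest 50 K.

ln(t − 10) = (168 + 305.0) / 138.5 = 3.4152.
t − 10 = e^3.4152 = 30.422, so t = 40.422.
T = 100·t = 4042 K → 4050 K to the nearest 50 K.

4050 K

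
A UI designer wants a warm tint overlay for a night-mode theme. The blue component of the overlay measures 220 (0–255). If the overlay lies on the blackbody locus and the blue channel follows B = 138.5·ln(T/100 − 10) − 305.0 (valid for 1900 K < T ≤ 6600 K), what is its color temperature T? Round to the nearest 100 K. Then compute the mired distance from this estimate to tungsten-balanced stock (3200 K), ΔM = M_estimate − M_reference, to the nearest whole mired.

-127 mireds

ln(t − 10) = (220 + 305.0) / 138.5 = 3.7906.
t − 10 = e^3.7906 = 44.284, so t = 54.284.
T = 100·t = 5428 K → 5400 K to the nearest 100 K.
M_estimate = 10⁶/5400 = 185.19; M_reference = 10⁶/3200 = 312.50.
ΔM = 185.19 − 312.50 = -127.31 → -127 mireds.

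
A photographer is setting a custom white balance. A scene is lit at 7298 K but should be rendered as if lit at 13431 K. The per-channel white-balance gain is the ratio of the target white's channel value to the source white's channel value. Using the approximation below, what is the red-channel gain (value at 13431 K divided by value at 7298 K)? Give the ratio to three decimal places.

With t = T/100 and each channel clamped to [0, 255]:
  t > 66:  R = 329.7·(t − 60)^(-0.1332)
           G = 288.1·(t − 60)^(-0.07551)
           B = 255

At 7298 K (t = 72.98):
  R = 329.7·(72.98 − 60)^(-0.1332) = 329.7·12.98^(-0.1332) = 329.7·0.71074 = 234.332.
At 13431 K (t = 134.31):
  R = 329.7·(134.31 − 60)^(-0.1332) = 329.7·74.31^(-0.1332) = 329.7·0.56335 = 185.736.
Gain = 185.736 / 234.332 = 0.7926 → 0.793.

0.793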